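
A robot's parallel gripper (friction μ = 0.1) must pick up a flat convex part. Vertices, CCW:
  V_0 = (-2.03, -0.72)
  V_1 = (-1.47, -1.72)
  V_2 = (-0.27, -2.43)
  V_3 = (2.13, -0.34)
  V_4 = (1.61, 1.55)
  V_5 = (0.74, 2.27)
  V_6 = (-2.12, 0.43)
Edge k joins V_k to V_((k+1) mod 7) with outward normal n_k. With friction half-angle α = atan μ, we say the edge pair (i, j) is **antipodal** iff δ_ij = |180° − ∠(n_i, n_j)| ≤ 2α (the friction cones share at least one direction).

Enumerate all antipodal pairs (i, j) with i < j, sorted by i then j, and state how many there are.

count = 3; pairs: (1,4), (2,5), (3,6)

α = atan 0.1 = 5.71°;  2α = 11.42°
n_0 = (-0.8725, -0.4886)
n_1 = (-0.5092, -0.8606)
n_2 = (+0.6567, -0.7541)
n_3 = (+0.9642, +0.2653)
n_4 = (+0.6376, +0.7704)
n_5 = (-0.5411, +0.8410)
n_6 = (-0.9970, -0.0780)
  (0,1): δ = 149.86°  ·
  (0,2): δ = 78.20°  ·
  (0,3): δ = 13.87°  ·
  (0,4): δ = 21.14°  ·
  (0,5): δ = 93.51°  ·
  (0,6): δ = 155.23°  ·
  (1,2): δ = 108.34°  ·
  (1,3): δ = 44.01°  ·
  (1,4): δ = 9.00°  ✓
  (1,5): δ = 63.37°  ·
  (1,6): δ = 125.09°  ·
  (2,3): δ = 115.67°  ·
  (2,4): δ = 80.66°  ·
  (2,5): δ = 8.29°  ✓
  (2,6): δ = 53.42°  ·
  (3,4): δ = 144.99°  ·
  (3,5): δ = 72.63°  ·
  (3,6): δ = 10.91°  ✓
  (4,5): δ = 107.63°  ·
  (4,6): δ = 45.91°  ·
  (5,6): δ = 118.28°  ·
antipodal pairs: 3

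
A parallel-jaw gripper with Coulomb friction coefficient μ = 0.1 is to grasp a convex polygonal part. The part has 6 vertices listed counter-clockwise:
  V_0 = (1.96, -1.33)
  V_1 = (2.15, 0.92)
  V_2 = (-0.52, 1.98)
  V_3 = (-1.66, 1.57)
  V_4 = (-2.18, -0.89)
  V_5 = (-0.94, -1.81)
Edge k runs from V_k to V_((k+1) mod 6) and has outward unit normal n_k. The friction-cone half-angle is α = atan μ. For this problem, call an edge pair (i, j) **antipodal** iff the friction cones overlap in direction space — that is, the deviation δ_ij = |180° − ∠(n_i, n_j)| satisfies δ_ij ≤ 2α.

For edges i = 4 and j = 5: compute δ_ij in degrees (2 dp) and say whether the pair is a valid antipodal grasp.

δ = 134.03°, invalid

α = atan 0.1 = 5.71°;  2α = 11.42°
edge 4: e_4 = (+1.24, -0.92);  n_4 = (-0.5958, -0.8031)
edge 5: e_5 = (+2.90, +0.48);  n_5 = (+0.1633, -0.9866)
∠(n_4, n_5) = 45.97°
δ = |180° − 45.97°| = 134.03°
134.03° > 2α = 11.42°  →  invalid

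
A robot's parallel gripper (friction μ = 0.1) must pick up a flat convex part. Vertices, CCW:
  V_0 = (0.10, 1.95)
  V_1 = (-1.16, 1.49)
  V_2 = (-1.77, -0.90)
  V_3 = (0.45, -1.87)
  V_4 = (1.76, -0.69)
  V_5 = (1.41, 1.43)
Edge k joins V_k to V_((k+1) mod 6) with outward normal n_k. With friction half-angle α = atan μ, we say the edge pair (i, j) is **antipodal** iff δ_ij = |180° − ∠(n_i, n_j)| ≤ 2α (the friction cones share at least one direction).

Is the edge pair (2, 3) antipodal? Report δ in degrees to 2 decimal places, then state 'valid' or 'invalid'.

δ = 114.39°, invalid

α = atan 0.1 = 5.71°;  2α = 11.42°
edge 2: e_2 = (+2.22, -0.97);  n_2 = (-0.4004, -0.9163)
edge 3: e_3 = (+1.31, +1.18);  n_3 = (+0.6693, -0.7430)
∠(n_2, n_3) = 65.61°
δ = |180° − 65.61°| = 114.39°
114.39° > 2α = 11.42°  →  invalid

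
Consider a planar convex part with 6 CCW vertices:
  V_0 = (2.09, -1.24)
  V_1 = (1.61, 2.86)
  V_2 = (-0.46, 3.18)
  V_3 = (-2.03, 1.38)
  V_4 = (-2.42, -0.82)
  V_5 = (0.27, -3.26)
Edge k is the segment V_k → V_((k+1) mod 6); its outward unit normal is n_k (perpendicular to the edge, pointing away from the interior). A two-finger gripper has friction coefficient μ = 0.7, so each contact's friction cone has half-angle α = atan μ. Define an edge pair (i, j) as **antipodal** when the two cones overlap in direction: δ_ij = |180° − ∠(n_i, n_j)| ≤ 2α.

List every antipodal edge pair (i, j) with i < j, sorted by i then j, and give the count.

α = atan 0.7 = 34.99°;  2α = 69.98°
n_0 = (+0.9932, +0.1163)
n_1 = (+0.1528, +0.9883)
n_2 = (-0.7536, +0.6573)
n_3 = (-0.9846, +0.1746)
n_4 = (-0.6719, -0.7407)
n_5 = (+0.7429, -0.6694)
  (0,1): δ = 105.47°  ·
  (0,2): δ = 47.77°  ✓
  (0,3): δ = 16.73°  ✓
  (0,4): δ = 41.11°  ✓
  (0,5): δ = 131.30°  ·
  (1,2): δ = 122.31°  ·
  (1,3): δ = 91.26°  ·
  (1,4): δ = 33.42°  ✓
  (1,5): δ = 56.77°  ✓
  (2,3): δ = 148.96°  ·
  (2,4): δ = 91.11°  ·
  (2,5): δ = 0.92°  ✓
  (3,4): δ = 122.16°  ·
  (3,5): δ = 31.97°  ✓
  (4,5): δ = 89.81°  ·
antipodal pairs: 7

count = 7; pairs: (0,2), (0,3), (0,4), (1,4), (1,5), (2,5), (3,5)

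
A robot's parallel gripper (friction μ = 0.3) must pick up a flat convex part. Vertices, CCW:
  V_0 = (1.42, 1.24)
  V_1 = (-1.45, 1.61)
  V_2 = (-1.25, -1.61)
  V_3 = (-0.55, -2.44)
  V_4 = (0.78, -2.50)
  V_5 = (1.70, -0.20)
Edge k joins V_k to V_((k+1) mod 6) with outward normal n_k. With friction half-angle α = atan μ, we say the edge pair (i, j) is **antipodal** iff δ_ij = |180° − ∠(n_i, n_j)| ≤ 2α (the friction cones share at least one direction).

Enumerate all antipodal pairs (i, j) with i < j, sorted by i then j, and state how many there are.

α = atan 0.3 = 16.70°;  2α = 33.40°
n_0 = (+0.1279, +0.9918)
n_1 = (-0.9981, -0.0620)
n_2 = (-0.7644, -0.6447)
n_3 = (-0.0451, -0.9990)
n_4 = (+0.9285, -0.3714)
n_5 = (+0.9816, +0.1909)
  (0,1): δ = 79.10°  ·
  (0,2): δ = 42.51°  ·
  (0,3): δ = 4.76°  ✓
  (0,4): δ = 75.54°  ·
  (0,5): δ = 108.35°  ·
  (1,2): δ = 143.41°  ·
  (1,3): δ = 96.14°  ·
  (1,4): δ = 25.36°  ✓
  (1,5): δ = 7.45°  ✓
  (2,3): δ = 132.73°  ·
  (2,4): δ = 61.94°  ·
  (2,5): δ = 29.14°  ✓
  (3,4): δ = 109.22°  ·
  (3,5): δ = 76.41°  ·
  (4,5): δ = 147.20°  ·
antipodal pairs: 4

count = 4; pairs: (0,3), (1,4), (1,5), (2,5)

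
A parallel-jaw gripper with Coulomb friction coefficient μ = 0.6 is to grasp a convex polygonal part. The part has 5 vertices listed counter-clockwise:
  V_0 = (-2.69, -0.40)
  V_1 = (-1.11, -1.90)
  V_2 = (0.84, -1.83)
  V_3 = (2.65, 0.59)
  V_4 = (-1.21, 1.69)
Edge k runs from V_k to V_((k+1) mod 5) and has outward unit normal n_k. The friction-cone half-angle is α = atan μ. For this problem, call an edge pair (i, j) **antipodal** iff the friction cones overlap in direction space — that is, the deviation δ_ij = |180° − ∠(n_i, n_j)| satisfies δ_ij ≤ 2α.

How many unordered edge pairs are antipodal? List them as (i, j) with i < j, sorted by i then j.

α = atan 0.6 = 30.96°;  2α = 61.93°
n_0 = (-0.6885, -0.7252)
n_1 = (+0.0359, -0.9994)
n_2 = (+0.8008, -0.5989)
n_3 = (+0.2741, +0.9617)
n_4 = (-0.8161, +0.5779)
  (0,1): δ = 134.43°  ·
  (0,2): δ = 83.28°  ·
  (0,3): δ = 27.61°  ✓
  (0,4): δ = 98.21°  ·
  (1,2): δ = 128.85°  ·
  (1,3): δ = 17.96°  ✓
  (1,4): δ = 52.64°  ✓
  (2,3): δ = 69.11°  ·
  (2,4): δ = 1.49°  ✓
  (3,4): δ = 109.40°  ·
antipodal pairs: 4

count = 4; pairs: (0,3), (1,3), (1,4), (2,4)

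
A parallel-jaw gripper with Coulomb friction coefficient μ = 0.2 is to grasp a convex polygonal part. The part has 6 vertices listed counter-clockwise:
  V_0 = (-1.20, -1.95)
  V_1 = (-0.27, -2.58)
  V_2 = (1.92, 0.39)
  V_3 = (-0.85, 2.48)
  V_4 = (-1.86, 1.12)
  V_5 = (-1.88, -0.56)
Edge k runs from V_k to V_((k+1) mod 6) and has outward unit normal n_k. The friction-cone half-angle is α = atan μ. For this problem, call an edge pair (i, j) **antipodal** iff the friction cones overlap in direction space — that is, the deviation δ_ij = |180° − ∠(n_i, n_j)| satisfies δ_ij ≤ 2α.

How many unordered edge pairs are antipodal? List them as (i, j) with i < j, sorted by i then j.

count = 2; pairs: (0,2), (1,3)

α = atan 0.2 = 11.31°;  2α = 22.62°
n_0 = (-0.5608, -0.8279)
n_1 = (+0.8049, -0.5935)
n_2 = (+0.6023, +0.7983)
n_3 = (-0.8028, +0.5962)
n_4 = (-0.9999, +0.0119)
n_5 = (-0.8983, -0.4394)
  (0,1): δ = 92.29°  ·
  (0,2): δ = 2.92°  ✓
  (0,3): δ = 87.52°  ·
  (0,4): δ = 123.43°  ·
  (0,5): δ = 150.18°  ·
  (1,2): δ = 90.63°  ·
  (1,3): δ = 0.20°  ✓
  (1,4): δ = 35.72°  ·
  (1,5): δ = 62.47°  ·
  (2,3): δ = 89.56°  ·
  (2,4): δ = 53.65°  ·
  (2,5): δ = 26.90°  ·
  (3,4): δ = 144.08°  ·
  (3,5): δ = 117.33°  ·
  (4,5): δ = 153.25°  ·
antipodal pairs: 2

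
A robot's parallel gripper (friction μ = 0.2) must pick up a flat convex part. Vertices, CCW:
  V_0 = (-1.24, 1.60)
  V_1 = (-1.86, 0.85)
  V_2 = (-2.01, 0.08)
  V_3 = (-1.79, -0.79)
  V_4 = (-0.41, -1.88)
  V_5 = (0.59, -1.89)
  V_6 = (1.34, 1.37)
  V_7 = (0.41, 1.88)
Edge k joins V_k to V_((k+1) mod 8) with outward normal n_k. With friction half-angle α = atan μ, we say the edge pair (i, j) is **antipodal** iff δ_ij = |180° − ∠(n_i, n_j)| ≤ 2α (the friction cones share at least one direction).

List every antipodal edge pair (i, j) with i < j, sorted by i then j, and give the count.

count = 3; pairs: (1,5), (3,6), (4,7)

α = atan 0.2 = 11.31°;  2α = 22.62°
n_0 = (-0.7707, +0.6371)
n_1 = (-0.9815, +0.1912)
n_2 = (-0.9695, -0.2452)
n_3 = (-0.6198, -0.7847)
n_4 = (-0.0100, -1.0000)
n_5 = (+0.9745, -0.2242)
n_6 = (+0.4808, +0.8768)
n_7 = (-0.1673, +0.9859)
  (0,1): δ = 151.44°  ·
  (0,2): δ = 126.23°  ·
  (0,3): δ = 88.72°  ·
  (0,4): δ = 50.99°  ·
  (0,5): δ = 26.62°  ·
  (0,6): δ = 100.84°  ·
  (0,7): δ = 139.21°  ·
  (1,2): δ = 154.79°  ·
  (1,3): δ = 117.28°  ·
  (1,4): δ = 79.55°  ·
  (1,5): δ = 1.93°  ✓
  (1,6): δ = 72.28°  ·
  (1,7): δ = 110.65°  ·
  (2,3): δ = 142.49°  ·
  (2,4): δ = 104.76°  ·
  (2,5): δ = 27.15°  ·
  (2,6): δ = 47.07°  ·
  (2,7): δ = 85.44°  ·
  (3,4): δ = 142.27°  ·
  (3,5): δ = 64.65°  ·
  (3,6): δ = 9.56°  ✓
  (3,7): δ = 47.93°  ·
  (4,5): δ = 102.38°  ·
  (4,6): δ = 28.17°  ·
  (4,7): δ = 10.20°  ✓
  (5,6): δ = 105.78°  ·
  (5,7): δ = 67.41°  ·
  (6,7): δ = 141.63°  ·
antipodal pairs: 3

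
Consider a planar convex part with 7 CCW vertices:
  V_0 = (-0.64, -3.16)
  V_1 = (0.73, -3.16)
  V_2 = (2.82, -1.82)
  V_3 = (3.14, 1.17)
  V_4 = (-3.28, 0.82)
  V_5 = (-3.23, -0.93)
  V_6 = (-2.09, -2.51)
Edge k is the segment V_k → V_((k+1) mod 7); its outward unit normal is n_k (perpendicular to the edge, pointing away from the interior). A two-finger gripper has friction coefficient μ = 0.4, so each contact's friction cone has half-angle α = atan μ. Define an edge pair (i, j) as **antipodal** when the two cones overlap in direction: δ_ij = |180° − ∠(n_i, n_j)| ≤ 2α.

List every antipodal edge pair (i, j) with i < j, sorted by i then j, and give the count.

α = atan 0.4 = 21.80°;  2α = 43.60°
n_0 = (+0.0000, -1.0000)
n_1 = (+0.5397, -0.8418)
n_2 = (+0.9943, -0.1064)
n_3 = (-0.0544, +0.9985)
n_4 = (-0.9996, -0.0286)
n_5 = (-0.8109, -0.5851)
n_6 = (-0.4091, -0.9125)
  (0,1): δ = 147.33°  ·
  (0,2): δ = 96.11°  ·
  (0,3): δ = 3.12°  ✓
  (0,4): δ = 91.64°  ·
  (0,5): δ = 125.81°  ·
  (0,6): δ = 155.85°  ·
  (1,2): δ = 128.77°  ·
  (1,3): δ = 29.55°  ✓
  (1,4): δ = 58.97°  ·
  (1,5): δ = 93.15°  ·
  (1,6): δ = 123.19°  ·
  (2,3): δ = 80.77°  ·
  (2,4): δ = 7.75°  ✓
  (2,5): δ = 41.92°  ✓
  (2,6): δ = 71.96°  ·
  (3,4): δ = 91.48°  ·
  (3,5): δ = 57.31°  ·
  (3,6): δ = 27.27°  ✓
  (4,5): δ = 145.83°  ·
  (4,6): δ = 115.78°  ·
  (5,6): δ = 149.96°  ·
antipodal pairs: 5

count = 5; pairs: (0,3), (1,3), (2,4), (2,5), (3,6)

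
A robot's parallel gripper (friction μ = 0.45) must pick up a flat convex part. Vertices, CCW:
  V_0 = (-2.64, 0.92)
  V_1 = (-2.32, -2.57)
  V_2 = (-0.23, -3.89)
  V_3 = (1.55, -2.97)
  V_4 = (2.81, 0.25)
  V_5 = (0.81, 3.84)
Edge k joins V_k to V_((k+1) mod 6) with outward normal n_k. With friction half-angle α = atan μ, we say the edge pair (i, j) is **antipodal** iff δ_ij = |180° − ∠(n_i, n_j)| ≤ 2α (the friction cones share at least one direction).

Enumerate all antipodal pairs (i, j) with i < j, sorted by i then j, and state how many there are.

count = 5; pairs: (0,3), (0,4), (1,4), (2,5), (3,5)

α = atan 0.45 = 24.23°;  2α = 48.46°
n_0 = (-0.9958, -0.0913)
n_1 = (-0.5340, -0.8455)
n_2 = (+0.4592, -0.8884)
n_3 = (+0.9312, -0.3644)
n_4 = (+0.8736, +0.4867)
n_5 = (-0.6460, +0.7633)
  (0,1): δ = 127.51°  ·
  (0,2): δ = 67.91°  ·
  (0,3): δ = 26.61°  ✓
  (0,4): δ = 23.88°  ✓
  (0,5): δ = 125.00°  ·
  (1,2): δ = 120.39°  ·
  (1,3): δ = 79.09°  ·
  (1,4): δ = 28.60°  ✓
  (1,5): δ = 72.52°  ·
  (2,3): δ = 138.70°  ·
  (2,4): δ = 88.21°  ·
  (2,5): δ = 12.91°  ✓
  (3,4): δ = 129.51°  ·
  (3,5): δ = 28.39°  ✓
  (4,5): δ = 78.88°  ·
antipodal pairs: 5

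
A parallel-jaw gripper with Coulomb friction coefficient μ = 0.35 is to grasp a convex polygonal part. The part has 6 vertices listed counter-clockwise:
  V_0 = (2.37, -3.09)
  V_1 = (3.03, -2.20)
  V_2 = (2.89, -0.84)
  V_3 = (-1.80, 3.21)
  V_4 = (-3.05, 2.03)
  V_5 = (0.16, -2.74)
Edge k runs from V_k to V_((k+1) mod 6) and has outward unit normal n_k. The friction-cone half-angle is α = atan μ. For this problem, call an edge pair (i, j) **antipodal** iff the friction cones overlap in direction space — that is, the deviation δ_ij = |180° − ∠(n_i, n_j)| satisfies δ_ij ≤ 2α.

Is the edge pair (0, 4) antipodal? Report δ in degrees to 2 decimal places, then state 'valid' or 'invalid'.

δ = 70.50°, invalid

α = atan 0.35 = 19.29°;  2α = 38.58°
edge 0: e_0 = (+0.66, +0.89);  n_0 = (+0.8032, -0.5957)
edge 4: e_4 = (+3.21, -4.77);  n_4 = (-0.8296, -0.5583)
∠(n_0, n_4) = 109.50°
δ = |180° − 109.50°| = 70.50°
70.50° > 2α = 38.58°  →  invalid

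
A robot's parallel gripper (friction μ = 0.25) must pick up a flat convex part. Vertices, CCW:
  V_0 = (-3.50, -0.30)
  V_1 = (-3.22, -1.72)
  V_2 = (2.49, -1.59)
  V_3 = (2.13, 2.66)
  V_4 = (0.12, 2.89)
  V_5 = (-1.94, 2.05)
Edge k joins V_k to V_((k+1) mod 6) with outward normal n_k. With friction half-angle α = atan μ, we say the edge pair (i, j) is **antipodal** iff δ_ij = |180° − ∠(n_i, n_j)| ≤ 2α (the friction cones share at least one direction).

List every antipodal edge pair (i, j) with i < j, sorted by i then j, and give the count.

α = atan 0.25 = 14.04°;  2α = 28.07°
n_0 = (-0.9811, -0.1935)
n_1 = (+0.0228, -0.9997)
n_2 = (+0.9964, +0.0844)
n_3 = (+0.1137, +0.9935)
n_4 = (-0.3776, +0.9260)
n_5 = (-0.8331, +0.5531)
  (0,1): δ = 99.85°  ·
  (0,2): δ = 6.31°  ✓
  (0,3): δ = 72.32°  ·
  (0,4): δ = 101.03°  ·
  (0,5): δ = 135.27°  ·
  (1,2): δ = 86.46°  ·
  (1,3): δ = 7.83°  ✓
  (1,4): δ = 20.88°  ✓
  (1,5): δ = 55.12°  ·
  (2,3): δ = 101.37°  ·
  (2,4): δ = 72.66°  ·
  (2,5): δ = 38.42°  ·
  (3,4): δ = 151.29°  ·
  (3,5): δ = 117.05°  ·
  (4,5): δ = 145.76°  ·
antipodal pairs: 3

count = 3; pairs: (0,2), (1,3), (1,4)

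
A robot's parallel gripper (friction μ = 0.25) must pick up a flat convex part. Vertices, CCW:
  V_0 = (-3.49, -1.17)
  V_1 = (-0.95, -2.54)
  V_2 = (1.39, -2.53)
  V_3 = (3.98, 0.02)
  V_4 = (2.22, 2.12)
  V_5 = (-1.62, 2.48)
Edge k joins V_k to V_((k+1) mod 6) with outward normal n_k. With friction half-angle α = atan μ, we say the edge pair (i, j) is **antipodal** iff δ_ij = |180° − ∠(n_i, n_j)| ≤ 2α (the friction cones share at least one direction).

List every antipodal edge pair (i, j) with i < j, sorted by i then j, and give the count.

α = atan 0.25 = 14.04°;  2α = 28.07°
n_0 = (-0.4747, -0.8801)
n_1 = (+0.0043, -1.0000)
n_2 = (+0.7016, -0.7126)
n_3 = (+0.7664, +0.6423)
n_4 = (+0.0933, +0.9956)
n_5 = (-0.8900, +0.4560)
  (0,1): δ = 151.41°  ·
  (0,2): δ = 107.10°  ·
  (0,3): δ = 21.69°  ✓
  (0,4): δ = 22.99°  ✓
  (0,5): δ = 91.21°  ·
  (1,2): δ = 135.69°  ·
  (1,3): δ = 50.28°  ·
  (1,4): δ = 5.60°  ✓
  (1,5): δ = 62.63°  ·
  (2,3): δ = 94.59°  ·
  (2,4): δ = 49.91°  ·
  (2,5): δ = 18.32°  ✓
  (3,4): δ = 135.32°  ·
  (3,5): δ = 67.09°  ·
  (4,5): δ = 111.77°  ·
antipodal pairs: 4

count = 4; pairs: (0,3), (0,4), (1,4), (2,5)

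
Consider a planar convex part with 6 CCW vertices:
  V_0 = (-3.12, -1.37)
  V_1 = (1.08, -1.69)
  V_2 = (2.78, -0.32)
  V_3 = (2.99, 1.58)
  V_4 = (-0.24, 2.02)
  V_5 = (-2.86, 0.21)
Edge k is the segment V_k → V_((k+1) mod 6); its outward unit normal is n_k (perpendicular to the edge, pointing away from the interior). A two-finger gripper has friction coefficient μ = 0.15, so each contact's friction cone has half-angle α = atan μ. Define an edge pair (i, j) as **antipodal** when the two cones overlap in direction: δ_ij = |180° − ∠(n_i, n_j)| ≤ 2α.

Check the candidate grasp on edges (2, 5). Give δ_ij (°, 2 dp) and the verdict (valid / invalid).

δ = 3.04°, valid

α = atan 0.15 = 8.53°;  2α = 17.06°
edge 2: e_2 = (+0.21, +1.90);  n_2 = (+0.9939, -0.1099)
edge 5: e_5 = (-0.26, -1.58);  n_5 = (-0.9867, +0.1624)
∠(n_2, n_5) = 176.96°
δ = |180° − 176.96°| = 3.04°
3.04° ≤ 2α = 17.06°  →  valid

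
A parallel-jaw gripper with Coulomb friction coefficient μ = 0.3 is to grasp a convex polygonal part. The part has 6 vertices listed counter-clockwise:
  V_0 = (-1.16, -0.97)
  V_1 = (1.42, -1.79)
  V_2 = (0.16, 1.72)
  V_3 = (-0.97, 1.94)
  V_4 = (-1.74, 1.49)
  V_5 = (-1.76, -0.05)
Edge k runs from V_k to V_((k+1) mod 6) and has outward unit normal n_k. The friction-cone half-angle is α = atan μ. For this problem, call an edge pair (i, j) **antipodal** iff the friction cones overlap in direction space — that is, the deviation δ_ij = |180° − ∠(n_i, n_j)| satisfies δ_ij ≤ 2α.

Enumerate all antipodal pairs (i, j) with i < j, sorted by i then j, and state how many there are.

α = atan 0.3 = 16.70°;  2α = 33.40°
n_0 = (-0.3029, -0.9530)
n_1 = (+0.9412, +0.3379)
n_2 = (+0.1911, +0.9816)
n_3 = (-0.5046, +0.8634)
n_4 = (-0.9999, +0.0130)
n_5 = (-0.8376, -0.5463)
  (0,1): δ = 52.62°  ·
  (0,2): δ = 6.61°  ✓
  (0,3): δ = 47.93°  ·
  (0,4): δ = 106.89°  ·
  (0,5): δ = 140.74°  ·
  (1,2): δ = 120.76°  ·
  (1,3): δ = 79.44°  ·
  (1,4): δ = 20.49°  ✓
  (1,5): δ = 13.36°  ✓
  (2,3): δ = 138.68°  ·
  (2,4): δ = 79.73°  ·
  (2,5): δ = 45.87°  ·
  (3,4): δ = 121.05°  ·
  (3,5): δ = 87.19°  ·
  (4,5): δ = 146.14°  ·
antipodal pairs: 3

count = 3; pairs: (0,2), (1,4), (1,5)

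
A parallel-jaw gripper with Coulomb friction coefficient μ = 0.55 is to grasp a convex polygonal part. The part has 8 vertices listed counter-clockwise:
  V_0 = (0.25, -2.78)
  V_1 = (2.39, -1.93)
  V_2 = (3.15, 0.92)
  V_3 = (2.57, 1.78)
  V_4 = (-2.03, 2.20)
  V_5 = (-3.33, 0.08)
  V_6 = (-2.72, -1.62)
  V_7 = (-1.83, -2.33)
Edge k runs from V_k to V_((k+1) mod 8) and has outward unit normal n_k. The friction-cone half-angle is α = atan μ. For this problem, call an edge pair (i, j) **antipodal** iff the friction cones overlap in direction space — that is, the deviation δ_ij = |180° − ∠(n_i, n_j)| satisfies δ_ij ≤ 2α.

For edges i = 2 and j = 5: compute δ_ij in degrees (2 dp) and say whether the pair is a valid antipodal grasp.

α = atan 0.55 = 28.81°;  2α = 57.62°
edge 2: e_2 = (-0.58, +0.86);  n_2 = (+0.8291, +0.5591)
edge 5: e_5 = (+0.61, -1.70);  n_5 = (-0.9412, -0.3377)
∠(n_2, n_5) = 165.74°
δ = |180° − 165.74°| = 14.26°
14.26° ≤ 2α = 57.62°  →  valid

δ = 14.26°, valid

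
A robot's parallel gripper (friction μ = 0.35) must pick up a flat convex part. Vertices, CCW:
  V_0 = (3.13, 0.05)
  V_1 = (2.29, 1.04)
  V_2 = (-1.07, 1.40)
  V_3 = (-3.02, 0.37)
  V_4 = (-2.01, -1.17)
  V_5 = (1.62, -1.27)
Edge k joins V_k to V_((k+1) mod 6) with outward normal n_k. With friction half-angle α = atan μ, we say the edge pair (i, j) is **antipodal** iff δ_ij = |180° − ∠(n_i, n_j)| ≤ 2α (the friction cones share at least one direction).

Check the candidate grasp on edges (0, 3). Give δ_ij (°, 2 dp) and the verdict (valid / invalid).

α = atan 0.35 = 19.29°;  2α = 38.58°
edge 0: e_0 = (-0.84, +0.99);  n_0 = (+0.7625, +0.6470)
edge 3: e_3 = (+1.01, -1.54);  n_3 = (-0.8362, -0.5484)
∠(n_0, n_3) = 172.94°
δ = |180° − 172.94°| = 7.06°
7.06° ≤ 2α = 38.58°  →  valid

δ = 7.06°, valid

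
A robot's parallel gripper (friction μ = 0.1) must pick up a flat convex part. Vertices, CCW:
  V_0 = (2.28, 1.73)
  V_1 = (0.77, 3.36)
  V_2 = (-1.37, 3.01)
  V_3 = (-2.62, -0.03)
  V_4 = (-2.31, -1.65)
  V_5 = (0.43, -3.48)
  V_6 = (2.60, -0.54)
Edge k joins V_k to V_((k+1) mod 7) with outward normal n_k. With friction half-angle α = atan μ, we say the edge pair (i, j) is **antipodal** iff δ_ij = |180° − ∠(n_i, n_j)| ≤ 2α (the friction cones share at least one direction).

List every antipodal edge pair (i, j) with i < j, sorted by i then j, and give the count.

α = atan 0.1 = 5.71°;  2α = 11.42°
n_0 = (+0.7336, +0.6796)
n_1 = (-0.1614, +0.9869)
n_2 = (-0.9249, +0.3803)
n_3 = (-0.9822, -0.1879)
n_4 = (-0.5554, -0.8316)
n_5 = (+0.8046, -0.5939)
n_6 = (+0.9902, +0.1396)
  (0,1): δ = 123.52°  ·
  (0,2): δ = 65.16°  ·
  (0,3): δ = 31.98°  ·
  (0,4): δ = 13.45°  ·
  (0,5): δ = 100.76°  ·
  (0,6): δ = 145.21°  ·
  (1,2): δ = 121.64°  ·
  (1,3): δ = 88.46°  ·
  (1,4): δ = 43.03°  ·
  (1,5): δ = 44.28°  ·
  (1,6): δ = 88.74°  ·
  (2,3): δ = 146.82°  ·
  (2,4): δ = 101.39°  ·
  (2,5): δ = 14.08°  ·
  (2,6): δ = 30.38°  ·
  (3,4): δ = 134.57°  ·
  (3,5): δ = 47.26°  ·
  (3,6): δ = 2.81°  ✓
  (4,5): δ = 92.69°  ·
  (4,6): δ = 48.24°  ·
  (5,6): δ = 135.55°  ·
antipodal pairs: 1

count = 1; pairs: (3,6)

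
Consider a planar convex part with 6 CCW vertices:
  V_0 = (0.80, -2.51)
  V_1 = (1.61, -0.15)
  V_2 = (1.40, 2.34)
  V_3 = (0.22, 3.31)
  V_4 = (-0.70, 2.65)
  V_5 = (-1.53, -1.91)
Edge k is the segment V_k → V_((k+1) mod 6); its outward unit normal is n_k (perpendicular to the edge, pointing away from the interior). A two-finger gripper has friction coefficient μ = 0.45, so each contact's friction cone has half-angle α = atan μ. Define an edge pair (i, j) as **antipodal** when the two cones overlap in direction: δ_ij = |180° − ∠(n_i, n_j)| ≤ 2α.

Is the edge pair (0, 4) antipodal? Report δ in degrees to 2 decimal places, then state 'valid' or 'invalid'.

α = atan 0.45 = 24.23°;  2α = 48.46°
edge 0: e_0 = (+0.81, +2.36);  n_0 = (+0.9458, -0.3246)
edge 4: e_4 = (-0.83, -4.56);  n_4 = (-0.9838, +0.1791)
∠(n_0, n_4) = 171.37°
δ = |180° − 171.37°| = 8.63°
8.63° ≤ 2α = 48.46°  →  valid

δ = 8.63°, valid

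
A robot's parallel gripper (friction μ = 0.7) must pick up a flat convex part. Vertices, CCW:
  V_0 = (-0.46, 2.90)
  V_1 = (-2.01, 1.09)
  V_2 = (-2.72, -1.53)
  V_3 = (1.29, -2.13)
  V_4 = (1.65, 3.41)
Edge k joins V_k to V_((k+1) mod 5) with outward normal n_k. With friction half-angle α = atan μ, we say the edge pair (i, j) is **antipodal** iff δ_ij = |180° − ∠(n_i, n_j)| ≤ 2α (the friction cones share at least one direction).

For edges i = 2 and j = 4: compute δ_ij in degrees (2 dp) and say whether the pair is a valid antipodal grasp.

α = atan 0.7 = 34.99°;  2α = 69.98°
edge 2: e_2 = (+4.01, -0.60);  n_2 = (-0.1480, -0.9890)
edge 4: e_4 = (-2.11, -0.51);  n_4 = (-0.2349, +0.9720)
∠(n_2, n_4) = 157.90°
δ = |180° − 157.90°| = 22.10°
22.10° ≤ 2α = 69.98°  →  valid

δ = 22.10°, valid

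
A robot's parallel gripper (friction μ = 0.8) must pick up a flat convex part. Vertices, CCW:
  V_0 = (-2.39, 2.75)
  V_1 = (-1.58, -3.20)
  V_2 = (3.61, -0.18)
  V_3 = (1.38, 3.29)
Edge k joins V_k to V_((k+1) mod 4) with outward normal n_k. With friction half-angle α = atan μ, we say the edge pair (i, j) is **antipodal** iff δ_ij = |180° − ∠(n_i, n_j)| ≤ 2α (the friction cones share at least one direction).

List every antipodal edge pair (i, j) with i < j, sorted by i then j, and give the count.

α = atan 0.8 = 38.66°;  2α = 77.32°
n_0 = (-0.9909, -0.1349)
n_1 = (+0.5029, -0.8643)
n_2 = (+0.8413, +0.5406)
n_3 = (-0.1418, +0.9899)
  (0,1): δ = 67.56°  ✓
  (0,2): δ = 24.97°  ✓
  (0,3): δ = 90.40°  ·
  (1,2): δ = 87.47°  ·
  (1,3): δ = 22.04°  ✓
  (2,3): δ = 114.58°  ·
antipodal pairs: 3

count = 3; pairs: (0,1), (0,2), (1,3)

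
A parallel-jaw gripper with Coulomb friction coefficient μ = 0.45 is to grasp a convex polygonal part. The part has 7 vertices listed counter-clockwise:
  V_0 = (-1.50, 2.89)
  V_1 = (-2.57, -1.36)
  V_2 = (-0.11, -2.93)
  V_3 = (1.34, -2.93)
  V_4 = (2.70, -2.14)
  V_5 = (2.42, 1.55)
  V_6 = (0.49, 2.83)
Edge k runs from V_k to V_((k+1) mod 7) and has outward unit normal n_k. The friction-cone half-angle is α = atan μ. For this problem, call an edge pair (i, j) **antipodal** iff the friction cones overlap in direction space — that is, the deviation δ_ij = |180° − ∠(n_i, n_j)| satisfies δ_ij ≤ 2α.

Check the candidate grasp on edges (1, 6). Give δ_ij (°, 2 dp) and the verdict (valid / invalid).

δ = 30.82°, valid

α = atan 0.45 = 24.23°;  2α = 48.46°
edge 1: e_1 = (+2.46, -1.57);  n_1 = (-0.5380, -0.8430)
edge 6: e_6 = (-1.99, +0.06);  n_6 = (+0.0301, +0.9995)
∠(n_1, n_6) = 149.18°
δ = |180° − 149.18°| = 30.82°
30.82° ≤ 2α = 48.46°  →  valid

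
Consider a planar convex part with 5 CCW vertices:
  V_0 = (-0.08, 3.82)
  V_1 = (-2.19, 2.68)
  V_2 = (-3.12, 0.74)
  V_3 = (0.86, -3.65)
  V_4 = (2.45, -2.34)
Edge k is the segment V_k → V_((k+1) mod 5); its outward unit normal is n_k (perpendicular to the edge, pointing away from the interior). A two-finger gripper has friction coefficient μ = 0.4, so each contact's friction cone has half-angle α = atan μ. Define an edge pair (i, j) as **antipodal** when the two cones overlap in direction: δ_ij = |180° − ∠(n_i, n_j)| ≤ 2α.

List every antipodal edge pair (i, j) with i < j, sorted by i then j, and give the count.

count = 3; pairs: (0,3), (1,3), (2,4)

α = atan 0.4 = 21.80°;  2α = 43.60°
n_0 = (-0.4753, +0.8798)
n_1 = (-0.9017, +0.4323)
n_2 = (-0.7409, -0.6717)
n_3 = (+0.6359, -0.7718)
n_4 = (+0.9250, +0.3799)
  (0,1): δ = 143.99°  ·
  (0,2): δ = 76.19°  ·
  (0,3): δ = 11.10°  ✓
  (0,4): δ = 83.95°  ·
  (1,2): δ = 112.19°  ·
  (1,3): δ = 24.90°  ✓
  (1,4): δ = 47.94°  ·
  (2,3): δ = 92.71°  ·
  (2,4): δ = 19.87°  ✓
  (3,4): δ = 107.16°  ·
antipodal pairs: 3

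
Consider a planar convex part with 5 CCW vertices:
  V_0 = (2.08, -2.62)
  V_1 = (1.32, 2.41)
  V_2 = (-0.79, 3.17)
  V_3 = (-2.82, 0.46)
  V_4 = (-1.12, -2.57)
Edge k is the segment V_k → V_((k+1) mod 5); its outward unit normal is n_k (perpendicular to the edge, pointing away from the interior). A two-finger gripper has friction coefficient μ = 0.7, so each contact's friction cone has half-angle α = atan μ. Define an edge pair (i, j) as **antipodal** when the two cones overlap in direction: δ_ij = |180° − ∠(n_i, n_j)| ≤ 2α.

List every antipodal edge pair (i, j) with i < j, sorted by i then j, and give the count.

count = 5; pairs: (0,2), (0,3), (1,3), (1,4), (2,4)

α = atan 0.7 = 34.99°;  2α = 69.98°
n_0 = (+0.9888, +0.1494)
n_1 = (+0.3389, +0.9408)
n_2 = (-0.8004, +0.5995)
n_3 = (-0.8721, -0.4893)
n_4 = (-0.0156, -0.9999)
  (0,1): δ = 118.40°  ·
  (0,2): δ = 45.43°  ✓
  (0,3): δ = 20.70°  ✓
  (0,4): δ = 80.51°  ·
  (1,2): δ = 107.03°  ·
  (1,3): δ = 40.90°  ✓
  (1,4): δ = 18.91°  ✓
  (2,3): δ = 113.87°  ·
  (2,4): δ = 54.06°  ✓
  (3,4): δ = 120.19°  ·
antipodal pairs: 5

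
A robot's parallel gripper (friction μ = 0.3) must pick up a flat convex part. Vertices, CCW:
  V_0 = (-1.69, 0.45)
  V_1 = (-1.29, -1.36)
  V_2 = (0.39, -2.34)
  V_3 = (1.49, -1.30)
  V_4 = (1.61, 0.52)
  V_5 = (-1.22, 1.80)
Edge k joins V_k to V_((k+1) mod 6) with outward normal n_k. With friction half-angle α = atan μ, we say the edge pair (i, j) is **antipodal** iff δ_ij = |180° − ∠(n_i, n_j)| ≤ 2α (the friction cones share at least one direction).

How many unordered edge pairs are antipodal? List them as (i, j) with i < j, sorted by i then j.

α = atan 0.3 = 16.70°;  2α = 33.40°
n_0 = (-0.9764, -0.2158)
n_1 = (-0.5039, -0.8638)
n_2 = (+0.6870, -0.7266)
n_3 = (+0.9978, -0.0658)
n_4 = (+0.4121, +0.9111)
n_5 = (-0.9444, +0.3288)
  (0,1): δ = 132.72°  ·
  (0,2): δ = 59.07°  ·
  (0,3): δ = 16.23°  ✓
  (0,4): δ = 53.20°  ·
  (0,5): δ = 148.34°  ·
  (1,2): δ = 106.35°  ·
  (1,3): δ = 63.52°  ·
  (1,4): δ = 5.92°  ✓
  (1,5): δ = 101.06°  ·
  (2,3): δ = 137.17°  ·
  (2,4): δ = 67.73°  ·
  (2,5): δ = 27.41°  ✓
  (3,4): δ = 110.56°  ·
  (3,5): δ = 15.42°  ✓
  (4,5): δ = 84.86°  ·
antipodal pairs: 4

count = 4; pairs: (0,3), (1,4), (2,5), (3,5)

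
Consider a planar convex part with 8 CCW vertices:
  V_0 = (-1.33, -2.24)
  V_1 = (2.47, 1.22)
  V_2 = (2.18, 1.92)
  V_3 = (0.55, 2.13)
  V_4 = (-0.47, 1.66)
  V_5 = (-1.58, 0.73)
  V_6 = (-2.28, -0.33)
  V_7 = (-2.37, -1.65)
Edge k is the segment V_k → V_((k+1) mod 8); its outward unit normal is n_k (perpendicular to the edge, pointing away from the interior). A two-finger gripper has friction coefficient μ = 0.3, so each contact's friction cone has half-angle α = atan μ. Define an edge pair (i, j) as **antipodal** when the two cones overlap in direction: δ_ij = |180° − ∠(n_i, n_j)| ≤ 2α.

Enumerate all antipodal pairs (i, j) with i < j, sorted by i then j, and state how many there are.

α = atan 0.3 = 16.70°;  2α = 33.40°
n_0 = (+0.6733, -0.7394)
n_1 = (+0.9239, +0.3827)
n_2 = (+0.1278, +0.9918)
n_3 = (-0.4185, +0.9082)
n_4 = (-0.6422, +0.7665)
n_5 = (-0.8345, +0.5511)
n_6 = (-0.9977, +0.0680)
n_7 = (-0.4934, -0.8698)
  (0,1): δ = 109.82°  ·
  (0,2): δ = 49.66°  ·
  (0,3): δ = 17.58°  ✓
  (0,4): δ = 2.36°  ✓
  (0,5): δ = 14.24°  ✓
  (0,6): δ = 43.78°  ·
  (0,7): δ = 108.11°  ·
  (1,2): δ = 119.84°  ·
  (1,3): δ = 87.76°  ·
  (1,4): δ = 72.55°  ·
  (1,5): δ = 55.94°  ·
  (1,6): δ = 26.40°  ✓
  (1,7): δ = 37.93°  ·
  (2,3): δ = 147.92°  ·
  (2,4): δ = 132.70°  ·
  (2,5): δ = 116.10°  ·
  (2,6): δ = 86.56°  ·
  (2,7): δ = 22.23°  ✓
  (3,4): δ = 164.78°  ·
  (3,5): δ = 148.18°  ·
  (3,6): δ = 118.64°  ·
  (3,7): δ = 54.31°  ·
  (4,5): δ = 163.40°  ·
  (4,6): δ = 133.86°  ·
  (4,7): δ = 69.52°  ·
  (5,6): δ = 150.46°  ·
  (5,7): δ = 86.13°  ·
  (6,7): δ = 115.67°  ·
antipodal pairs: 5

count = 5; pairs: (0,3), (0,4), (0,5), (1,6), (2,7)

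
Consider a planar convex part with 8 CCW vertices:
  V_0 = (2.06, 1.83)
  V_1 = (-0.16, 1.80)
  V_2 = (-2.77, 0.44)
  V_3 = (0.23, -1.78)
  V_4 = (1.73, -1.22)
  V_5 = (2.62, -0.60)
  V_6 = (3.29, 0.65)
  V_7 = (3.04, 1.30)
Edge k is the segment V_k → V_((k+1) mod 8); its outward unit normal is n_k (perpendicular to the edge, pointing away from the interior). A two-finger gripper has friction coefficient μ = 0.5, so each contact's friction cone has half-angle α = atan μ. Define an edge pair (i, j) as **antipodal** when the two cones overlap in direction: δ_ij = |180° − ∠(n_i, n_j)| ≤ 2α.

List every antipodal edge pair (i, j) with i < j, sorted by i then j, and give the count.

α = atan 0.5 = 26.57°;  2α = 53.13°
n_0 = (-0.0135, +0.9999)
n_1 = (-0.4621, +0.8868)
n_2 = (-0.5948, -0.8038)
n_3 = (+0.3498, -0.9368)
n_4 = (+0.5716, -0.8205)
n_5 = (+0.8814, -0.4724)
n_6 = (+0.9333, +0.3590)
n_7 = (+0.4757, +0.8796)
  (0,1): δ = 153.25°  ·
  (0,2): δ = 37.28°  ✓
  (0,3): δ = 19.70°  ✓
  (0,4): δ = 34.09°  ✓
  (0,5): δ = 61.03°  ·
  (0,6): δ = 110.26°  ·
  (0,7): δ = 150.82°  ·
  (1,2): δ = 64.02°  ·
  (1,3): δ = 7.05°  ✓
  (1,4): δ = 7.34°  ✓
  (1,5): δ = 34.29°  ✓
  (1,6): δ = 83.51°  ·
  (1,7): δ = 124.07°  ·
  (2,3): δ = 123.03°  ·
  (2,4): δ = 108.64°  ·
  (2,5): δ = 81.69°  ·
  (2,6): δ = 32.46°  ✓
  (2,7): δ = 8.10°  ✓
  (3,4): δ = 165.61°  ·
  (3,5): δ = 138.66°  ·
  (3,6): δ = 89.43°  ·
  (3,7): δ = 48.88°  ✓
  (4,5): δ = 153.05°  ·
  (4,6): δ = 103.82°  ·
  (4,7): δ = 63.27°  ·
  (5,6): δ = 130.77°  ·
  (5,7): δ = 90.21°  ·
  (6,7): δ = 139.44°  ·
antipodal pairs: 9

count = 9; pairs: (0,2), (0,3), (0,4), (1,3), (1,4), (1,5), (2,6), (2,7), (3,7)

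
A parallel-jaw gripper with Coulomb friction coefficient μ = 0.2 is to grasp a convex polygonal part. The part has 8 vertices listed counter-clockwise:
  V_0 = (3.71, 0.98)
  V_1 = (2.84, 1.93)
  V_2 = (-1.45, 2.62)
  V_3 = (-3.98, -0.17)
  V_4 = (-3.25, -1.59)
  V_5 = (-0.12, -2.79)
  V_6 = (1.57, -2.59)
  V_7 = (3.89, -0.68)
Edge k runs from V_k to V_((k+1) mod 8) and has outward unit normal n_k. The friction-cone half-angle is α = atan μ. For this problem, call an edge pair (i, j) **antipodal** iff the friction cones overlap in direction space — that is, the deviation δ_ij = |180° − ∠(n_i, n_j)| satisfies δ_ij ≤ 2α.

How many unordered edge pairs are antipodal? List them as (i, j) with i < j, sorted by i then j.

count = 5; pairs: (0,3), (1,4), (1,5), (2,6), (3,7)

α = atan 0.2 = 11.31°;  2α = 22.62°
n_0 = (+0.7375, +0.6754)
n_1 = (+0.1588, +0.9873)
n_2 = (-0.7408, +0.6717)
n_3 = (-0.8894, -0.4572)
n_4 = (-0.3580, -0.9337)
n_5 = (+0.1175, -0.9931)
n_6 = (+0.6356, -0.7720)
n_7 = (+0.9942, +0.1078)
  (0,1): δ = 141.62°  ·
  (0,2): δ = 84.69°  ·
  (0,3): δ = 15.28°  ✓
  (0,4): δ = 26.54°  ·
  (0,5): δ = 54.27°  ·
  (0,6): δ = 86.98°  ·
  (0,7): δ = 143.71°  ·
  (1,2): δ = 123.06°  ·
  (1,3): δ = 53.66°  ·
  (1,4): δ = 11.84°  ✓
  (1,5): δ = 15.89°  ✓
  (1,6): δ = 48.60°  ·
  (1,7): δ = 105.33°  ·
  (2,3): δ = 110.59°  ·
  (2,4): δ = 68.77°  ·
  (2,5): δ = 41.05°  ·
  (2,6): δ = 8.33°  ✓
  (2,7): δ = 48.39°  ·
  (3,4): δ = 138.18°  ·
  (3,5): δ = 110.46°  ·
  (3,6): δ = 77.74°  ·
  (3,7): δ = 21.02°  ✓
  (4,5): δ = 152.27°  ·
  (4,6): δ = 119.56°  ·
  (4,7): δ = 62.84°  ·
  (5,6): δ = 147.29°  ·
  (5,7): δ = 90.56°  ·
  (6,7): δ = 123.28°  ·
antipodal pairs: 5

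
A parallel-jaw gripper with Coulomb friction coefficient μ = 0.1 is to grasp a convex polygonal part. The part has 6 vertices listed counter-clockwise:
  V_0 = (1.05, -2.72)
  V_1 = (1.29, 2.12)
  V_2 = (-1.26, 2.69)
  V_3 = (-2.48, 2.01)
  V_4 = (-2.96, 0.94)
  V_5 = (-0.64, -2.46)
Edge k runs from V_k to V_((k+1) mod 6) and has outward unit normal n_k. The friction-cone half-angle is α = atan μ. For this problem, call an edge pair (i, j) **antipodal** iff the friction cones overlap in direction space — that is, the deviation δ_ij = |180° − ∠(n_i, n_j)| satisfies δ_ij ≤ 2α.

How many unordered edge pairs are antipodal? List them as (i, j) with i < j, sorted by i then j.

α = atan 0.1 = 5.71°;  2α = 11.42°
n_0 = (+0.9988, -0.0495)
n_1 = (+0.2181, +0.9759)
n_2 = (-0.4869, +0.8735)
n_3 = (-0.9124, +0.4093)
n_4 = (-0.8260, -0.5636)
n_5 = (-0.1521, -0.9884)
  (0,1): δ = 99.76°  ·
  (0,2): δ = 58.03°  ·
  (0,3): δ = 21.32°  ·
  (0,4): δ = 37.15°  ·
  (0,5): δ = 84.09°  ·
  (1,2): δ = 138.27°  ·
  (1,3): δ = 101.56°  ·
  (1,4): δ = 43.09°  ·
  (1,5): δ = 3.85°  ✓
  (2,3): δ = 143.30°  ·
  (2,4): δ = 84.83°  ·
  (2,5): δ = 37.88°  ·
  (3,4): δ = 121.53°  ·
  (3,5): δ = 74.59°  ·
  (4,5): δ = 133.05°  ·
antipodal pairs: 1

count = 1; pairs: (1,5)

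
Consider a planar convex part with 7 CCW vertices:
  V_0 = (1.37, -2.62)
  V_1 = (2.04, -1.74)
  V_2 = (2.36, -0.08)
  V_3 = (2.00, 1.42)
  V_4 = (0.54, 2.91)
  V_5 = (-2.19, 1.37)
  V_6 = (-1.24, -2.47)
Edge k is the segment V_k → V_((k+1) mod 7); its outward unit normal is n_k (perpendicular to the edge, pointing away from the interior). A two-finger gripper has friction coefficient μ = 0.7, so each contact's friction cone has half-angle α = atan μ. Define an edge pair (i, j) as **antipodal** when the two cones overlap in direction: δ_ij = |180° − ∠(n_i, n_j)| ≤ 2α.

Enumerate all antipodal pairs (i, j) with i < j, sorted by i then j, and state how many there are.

count = 8; pairs: (0,4), (0,5), (1,4), (1,5), (2,5), (3,5), (3,6), (4,6)

α = atan 0.7 = 34.99°;  2α = 69.98°
n_0 = (+0.7956, -0.6058)
n_1 = (+0.9819, -0.1893)
n_2 = (+0.9724, +0.2334)
n_3 = (+0.7143, +0.6999)
n_4 = (-0.4913, +0.8710)
n_5 = (-0.9707, -0.2402)
n_6 = (-0.0574, -0.9984)
  (0,1): δ = 153.63°  ·
  (0,2): δ = 129.22°  ·
  (0,3): δ = 98.30°  ·
  (0,4): δ = 23.29°  ✓
  (0,5): δ = 51.18°  ✓
  (0,6): δ = 124.00°  ·
  (1,2): δ = 155.59°  ·
  (1,3): δ = 124.67°  ·
  (1,4): δ = 49.66°  ✓
  (1,5): δ = 24.81°  ✓
  (1,6): δ = 97.62°  ·
  (2,3): δ = 149.08°  ·
  (2,4): δ = 74.07°  ·
  (2,5): δ = 0.40°  ✓
  (2,6): δ = 73.22°  ·
  (3,4): δ = 104.99°  ·
  (3,5): δ = 30.52°  ✓
  (3,6): δ = 42.29°  ✓
  (4,5): δ = 105.53°  ·
  (4,6): δ = 32.72°  ✓
  (5,6): δ = 107.18°  ·
antipodal pairs: 8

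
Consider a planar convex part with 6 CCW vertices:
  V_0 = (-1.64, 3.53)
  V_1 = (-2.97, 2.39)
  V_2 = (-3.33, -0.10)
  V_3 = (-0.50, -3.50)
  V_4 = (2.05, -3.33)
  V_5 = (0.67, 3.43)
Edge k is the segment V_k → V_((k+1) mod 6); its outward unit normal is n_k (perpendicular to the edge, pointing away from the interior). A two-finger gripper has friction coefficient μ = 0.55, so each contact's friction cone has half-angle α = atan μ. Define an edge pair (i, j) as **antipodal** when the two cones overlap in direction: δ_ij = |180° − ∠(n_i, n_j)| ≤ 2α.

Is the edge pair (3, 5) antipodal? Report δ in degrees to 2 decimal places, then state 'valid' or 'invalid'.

α = atan 0.55 = 28.81°;  2α = 57.62°
edge 3: e_3 = (+2.55, +0.17);  n_3 = (+0.0665, -0.9978)
edge 5: e_5 = (-2.31, +0.10);  n_5 = (+0.0432, +0.9991)
∠(n_3, n_5) = 173.71°
δ = |180° − 173.71°| = 6.29°
6.29° ≤ 2α = 57.62°  →  valid

δ = 6.29°, valid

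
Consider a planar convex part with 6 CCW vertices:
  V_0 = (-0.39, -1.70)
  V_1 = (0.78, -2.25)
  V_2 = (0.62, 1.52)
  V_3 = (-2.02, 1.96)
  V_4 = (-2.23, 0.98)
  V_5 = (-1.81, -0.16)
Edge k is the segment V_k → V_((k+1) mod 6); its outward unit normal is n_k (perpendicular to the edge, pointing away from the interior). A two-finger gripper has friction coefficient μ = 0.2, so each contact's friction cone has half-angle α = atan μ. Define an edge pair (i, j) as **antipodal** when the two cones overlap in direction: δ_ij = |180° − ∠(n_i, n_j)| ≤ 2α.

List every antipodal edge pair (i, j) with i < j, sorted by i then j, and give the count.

α = atan 0.2 = 11.31°;  2α = 22.62°
n_0 = (-0.4254, -0.9050)
n_1 = (+0.9991, +0.0424)
n_2 = (+0.1644, +0.9864)
n_3 = (-0.9778, +0.2095)
n_4 = (-0.9383, -0.3457)
n_5 = (-0.7352, -0.6779)
  (0,1): δ = 62.39°  ·
  (0,2): δ = 15.72°  ✓
  (0,3): δ = 103.08°  ·
  (0,4): δ = 135.40°  ·
  (0,5): δ = 157.86°  ·
  (1,2): δ = 101.89°  ·
  (1,3): δ = 14.52°  ✓
  (1,4): δ = 17.79°  ✓
  (1,5): δ = 40.25°  ·
  (2,3): δ = 92.63°  ·
  (2,4): δ = 60.31°  ·
  (2,5): δ = 37.86°  ·
  (3,4): δ = 147.68°  ·
  (3,5): δ = 125.23°  ·
  (4,5): δ = 157.55°  ·
antipodal pairs: 3

count = 3; pairs: (0,2), (1,3), (1,4)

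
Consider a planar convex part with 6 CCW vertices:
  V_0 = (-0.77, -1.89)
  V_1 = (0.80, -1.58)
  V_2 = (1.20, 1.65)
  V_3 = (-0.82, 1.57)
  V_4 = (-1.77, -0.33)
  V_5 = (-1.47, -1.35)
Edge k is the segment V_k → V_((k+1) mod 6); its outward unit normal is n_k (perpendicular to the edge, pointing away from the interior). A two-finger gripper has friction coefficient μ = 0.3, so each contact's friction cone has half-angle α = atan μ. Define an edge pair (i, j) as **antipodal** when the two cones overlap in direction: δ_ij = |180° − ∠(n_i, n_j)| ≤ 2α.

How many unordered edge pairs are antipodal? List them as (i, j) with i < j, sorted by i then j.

α = atan 0.3 = 16.70°;  2α = 33.40°
n_0 = (+0.1937, -0.9811)
n_1 = (+0.9924, -0.1229)
n_2 = (-0.0396, +0.9992)
n_3 = (-0.8944, +0.4472)
n_4 = (-0.9594, -0.2822)
n_5 = (-0.6108, -0.7918)
  (0,1): δ = 108.23°  ·
  (0,2): δ = 8.90°  ✓
  (0,3): δ = 52.27°  ·
  (0,4): δ = 95.22°  ·
  (0,5): δ = 131.18°  ·
  (1,2): δ = 80.67°  ·
  (1,3): δ = 19.51°  ✓
  (1,4): δ = 23.45°  ✓
  (1,5): δ = 59.41°  ·
  (2,3): δ = 118.83°  ·
  (2,4): δ = 75.88°  ·
  (2,5): δ = 39.92°  ·
  (3,4): δ = 137.05°  ·
  (3,5): δ = 101.08°  ·
  (4,5): δ = 144.04°  ·
antipodal pairs: 3

count = 3; pairs: (0,2), (1,3), (1,4)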